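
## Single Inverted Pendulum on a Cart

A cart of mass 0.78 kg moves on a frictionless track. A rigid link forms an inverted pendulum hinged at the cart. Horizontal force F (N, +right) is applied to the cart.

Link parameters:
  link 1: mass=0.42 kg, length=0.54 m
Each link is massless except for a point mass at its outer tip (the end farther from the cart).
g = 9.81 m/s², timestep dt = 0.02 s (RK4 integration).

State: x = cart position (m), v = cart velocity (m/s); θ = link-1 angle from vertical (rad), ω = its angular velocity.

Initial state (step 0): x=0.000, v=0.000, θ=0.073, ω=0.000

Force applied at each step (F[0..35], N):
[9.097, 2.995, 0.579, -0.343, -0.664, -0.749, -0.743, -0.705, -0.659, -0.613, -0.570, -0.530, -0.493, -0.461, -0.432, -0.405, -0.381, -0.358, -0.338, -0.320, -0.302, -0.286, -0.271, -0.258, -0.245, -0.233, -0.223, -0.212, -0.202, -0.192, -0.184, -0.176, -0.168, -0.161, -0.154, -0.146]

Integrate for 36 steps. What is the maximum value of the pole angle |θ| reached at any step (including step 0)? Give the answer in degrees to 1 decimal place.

Answer: 4.2°

Derivation:
apply F[0]=+9.097 → step 1: x=0.002, v=0.225, θ=0.069, ω=-0.390
apply F[1]=+2.995 → step 2: x=0.007, v=0.295, θ=0.060, ω=-0.495
apply F[2]=+0.579 → step 3: x=0.013, v=0.304, θ=0.050, ω=-0.492
apply F[3]=-0.343 → step 4: x=0.019, v=0.291, θ=0.041, ω=-0.450
apply F[4]=-0.664 → step 5: x=0.025, v=0.270, θ=0.033, ω=-0.399
apply F[5]=-0.749 → step 6: x=0.030, v=0.247, θ=0.025, ω=-0.347
apply F[6]=-0.743 → step 7: x=0.035, v=0.226, θ=0.019, ω=-0.300
apply F[7]=-0.705 → step 8: x=0.039, v=0.206, θ=0.013, ω=-0.257
apply F[8]=-0.659 → step 9: x=0.043, v=0.188, θ=0.008, ω=-0.220
apply F[9]=-0.613 → step 10: x=0.047, v=0.172, θ=0.004, ω=-0.188
apply F[10]=-0.570 → step 11: x=0.050, v=0.157, θ=0.001, ω=-0.159
apply F[11]=-0.530 → step 12: x=0.053, v=0.144, θ=-0.002, ω=-0.135
apply F[12]=-0.493 → step 13: x=0.056, v=0.131, θ=-0.005, ω=-0.113
apply F[13]=-0.461 → step 14: x=0.058, v=0.120, θ=-0.007, ω=-0.094
apply F[14]=-0.432 → step 15: x=0.061, v=0.110, θ=-0.008, ω=-0.078
apply F[15]=-0.405 → step 16: x=0.063, v=0.101, θ=-0.010, ω=-0.064
apply F[16]=-0.381 → step 17: x=0.065, v=0.092, θ=-0.011, ω=-0.052
apply F[17]=-0.358 → step 18: x=0.066, v=0.084, θ=-0.012, ω=-0.041
apply F[18]=-0.338 → step 19: x=0.068, v=0.077, θ=-0.013, ω=-0.032
apply F[19]=-0.320 → step 20: x=0.069, v=0.070, θ=-0.013, ω=-0.024
apply F[20]=-0.302 → step 21: x=0.071, v=0.063, θ=-0.014, ω=-0.017
apply F[21]=-0.286 → step 22: x=0.072, v=0.058, θ=-0.014, ω=-0.012
apply F[22]=-0.271 → step 23: x=0.073, v=0.052, θ=-0.014, ω=-0.007
apply F[23]=-0.258 → step 24: x=0.074, v=0.047, θ=-0.014, ω=-0.002
apply F[24]=-0.245 → step 25: x=0.075, v=0.042, θ=-0.014, ω=0.001
apply F[25]=-0.233 → step 26: x=0.076, v=0.038, θ=-0.014, ω=0.004
apply F[26]=-0.223 → step 27: x=0.077, v=0.033, θ=-0.014, ω=0.007
apply F[27]=-0.212 → step 28: x=0.077, v=0.030, θ=-0.014, ω=0.009
apply F[28]=-0.202 → step 29: x=0.078, v=0.026, θ=-0.014, ω=0.011
apply F[29]=-0.192 → step 30: x=0.078, v=0.022, θ=-0.014, ω=0.013
apply F[30]=-0.184 → step 31: x=0.079, v=0.019, θ=-0.013, ω=0.014
apply F[31]=-0.176 → step 32: x=0.079, v=0.016, θ=-0.013, ω=0.015
apply F[32]=-0.168 → step 33: x=0.079, v=0.013, θ=-0.013, ω=0.016
apply F[33]=-0.161 → step 34: x=0.079, v=0.010, θ=-0.012, ω=0.016
apply F[34]=-0.154 → step 35: x=0.080, v=0.007, θ=-0.012, ω=0.017
apply F[35]=-0.146 → step 36: x=0.080, v=0.005, θ=-0.012, ω=0.017
Max |angle| over trajectory = 0.073 rad = 4.2°.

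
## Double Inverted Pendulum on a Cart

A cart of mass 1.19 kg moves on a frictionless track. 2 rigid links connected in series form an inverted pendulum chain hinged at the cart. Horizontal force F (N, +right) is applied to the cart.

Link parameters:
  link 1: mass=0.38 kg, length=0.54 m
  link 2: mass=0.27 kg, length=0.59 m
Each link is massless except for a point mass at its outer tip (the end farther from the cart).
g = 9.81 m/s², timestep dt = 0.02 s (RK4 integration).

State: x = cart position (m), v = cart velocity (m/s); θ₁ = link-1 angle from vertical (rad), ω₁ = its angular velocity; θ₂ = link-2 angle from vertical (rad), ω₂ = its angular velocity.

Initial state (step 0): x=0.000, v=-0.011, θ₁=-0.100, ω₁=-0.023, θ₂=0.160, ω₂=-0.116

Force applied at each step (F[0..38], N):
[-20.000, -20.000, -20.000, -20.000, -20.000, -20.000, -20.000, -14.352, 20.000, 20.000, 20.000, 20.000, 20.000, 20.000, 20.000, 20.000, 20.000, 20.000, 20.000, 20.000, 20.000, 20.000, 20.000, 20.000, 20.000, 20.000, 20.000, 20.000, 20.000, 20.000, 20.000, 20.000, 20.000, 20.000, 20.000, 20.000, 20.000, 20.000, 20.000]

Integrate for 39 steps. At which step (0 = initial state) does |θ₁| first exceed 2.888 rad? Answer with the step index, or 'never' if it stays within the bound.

apply F[0]=-20.000 → step 1: x=-0.003, v=-0.335, θ₁=-0.096, ω₁=0.469, θ₂=0.159, ω₂=0.044
apply F[1]=-20.000 → step 2: x=-0.013, v=-0.661, θ₁=-0.081, ω₁=0.972, θ₂=0.162, ω₂=0.194
apply F[2]=-20.000 → step 3: x=-0.030, v=-0.990, θ₁=-0.057, ω₁=1.496, θ₂=0.167, ω₂=0.325
apply F[3]=-20.000 → step 4: x=-0.053, v=-1.323, θ₁=-0.021, ω₁=2.052, θ₂=0.174, ω₂=0.427
apply F[4]=-20.000 → step 5: x=-0.083, v=-1.659, θ₁=0.026, ω₁=2.645, θ₂=0.184, ω₂=0.495
apply F[5]=-20.000 → step 6: x=-0.119, v=-1.997, θ₁=0.085, ω₁=3.276, θ₂=0.194, ω₂=0.527
apply F[6]=-20.000 → step 7: x=-0.163, v=-2.334, θ₁=0.157, ω₁=3.937, θ₂=0.205, ω₂=0.531
apply F[7]=-14.352 → step 8: x=-0.212, v=-2.570, θ₁=0.241, ω₁=4.437, θ₂=0.215, ω₂=0.531
apply F[8]=+20.000 → step 9: x=-0.260, v=-2.247, θ₁=0.325, ω₁=3.972, θ₂=0.226, ω₂=0.514
apply F[9]=+20.000 → step 10: x=-0.302, v=-1.938, θ₁=0.400, ω₁=3.589, θ₂=0.236, ω₂=0.461
apply F[10]=+20.000 → step 11: x=-0.338, v=-1.641, θ₁=0.469, ω₁=3.286, θ₂=0.244, ω₂=0.365
apply F[11]=+20.000 → step 12: x=-0.367, v=-1.355, θ₁=0.532, ω₁=3.057, θ₂=0.250, ω₂=0.225
apply F[12]=+20.000 → step 13: x=-0.392, v=-1.078, θ₁=0.592, ω₁=2.896, θ₂=0.253, ω₂=0.044
apply F[13]=+20.000 → step 14: x=-0.411, v=-0.809, θ₁=0.648, ω₁=2.793, θ₂=0.251, ω₂=-0.175
apply F[14]=+20.000 → step 15: x=-0.424, v=-0.544, θ₁=0.704, ω₁=2.742, θ₂=0.245, ω₂=-0.427
apply F[15]=+20.000 → step 16: x=-0.432, v=-0.283, θ₁=0.758, ω₁=2.736, θ₂=0.234, ω₂=-0.707
apply F[16]=+20.000 → step 17: x=-0.436, v=-0.024, θ₁=0.813, ω₁=2.766, θ₂=0.217, ω₂=-1.012
apply F[17]=+20.000 → step 18: x=-0.433, v=0.236, θ₁=0.869, ω₁=2.827, θ₂=0.194, ω₂=-1.335
apply F[18]=+20.000 → step 19: x=-0.426, v=0.497, θ₁=0.927, ω₁=2.910, θ₂=0.164, ω₂=-1.669
apply F[19]=+20.000 → step 20: x=-0.413, v=0.761, θ₁=0.986, ω₁=3.009, θ₂=0.127, ω₂=-2.010
apply F[20]=+20.000 → step 21: x=-0.396, v=1.028, θ₁=1.047, ω₁=3.118, θ₂=0.083, ω₂=-2.350
apply F[21]=+20.000 → step 22: x=-0.372, v=1.299, θ₁=1.110, ω₁=3.232, θ₂=0.033, ω₂=-2.686
apply F[22]=+20.000 → step 23: x=-0.344, v=1.573, θ₁=1.176, ω₁=3.347, θ₂=-0.024, ω₂=-3.013
apply F[23]=+20.000 → step 24: x=-0.309, v=1.851, θ₁=1.244, ω₁=3.462, θ₂=-0.088, ω₂=-3.331
apply F[24]=+20.000 → step 25: x=-0.270, v=2.131, θ₁=1.315, ω₁=3.576, θ₂=-0.157, ω₂=-3.636
apply F[25]=+20.000 → step 26: x=-0.224, v=2.413, θ₁=1.387, ω₁=3.690, θ₂=-0.233, ω₂=-3.931
apply F[26]=+20.000 → step 27: x=-0.173, v=2.696, θ₁=1.462, ω₁=3.807, θ₂=-0.315, ω₂=-4.214
apply F[27]=+20.000 → step 28: x=-0.116, v=2.979, θ₁=1.540, ω₁=3.934, θ₂=-0.402, ω₂=-4.484
apply F[28]=+20.000 → step 29: x=-0.054, v=3.262, θ₁=1.620, ω₁=4.078, θ₂=-0.494, ω₂=-4.738
apply F[29]=+20.000 → step 30: x=0.014, v=3.544, θ₁=1.703, ω₁=4.253, θ₂=-0.591, ω₂=-4.969
apply F[30]=+20.000 → step 31: x=0.088, v=3.827, θ₁=1.790, ω₁=4.479, θ₂=-0.692, ω₂=-5.164
apply F[31]=+20.000 → step 32: x=0.167, v=4.115, θ₁=1.883, ω₁=4.783, θ₂=-0.797, ω₂=-5.305
apply F[32]=+20.000 → step 33: x=0.253, v=4.416, θ₁=1.982, ω₁=5.199, θ₂=-0.904, ω₂=-5.376
apply F[33]=+20.000 → step 34: x=0.344, v=4.742, θ₁=2.092, ω₁=5.751, θ₂=-1.012, ω₂=-5.388
apply F[34]=+20.000 → step 35: x=0.443, v=5.106, θ₁=2.213, ω₁=6.436, θ₂=-1.120, ω₂=-5.407
apply F[35]=+20.000 → step 36: x=0.549, v=5.513, θ₁=2.350, ω₁=7.218, θ₂=-1.229, ω₂=-5.566
apply F[36]=+20.000 → step 37: x=0.663, v=5.952, θ₁=2.502, ω₁=8.060, θ₂=-1.344, ω₂=-6.025
apply F[37]=+20.000 → step 38: x=0.787, v=6.406, θ₁=2.673, ω₁=8.984, θ₂=-1.473, ω₂=-6.924
apply F[38]=+20.000 → step 39: x=0.919, v=6.852, θ₁=2.863, ω₁=10.117, θ₂=-1.625, ω₂=-8.409
max |θ₁| = 2.863 ≤ 2.888 over all 40 states.

Answer: never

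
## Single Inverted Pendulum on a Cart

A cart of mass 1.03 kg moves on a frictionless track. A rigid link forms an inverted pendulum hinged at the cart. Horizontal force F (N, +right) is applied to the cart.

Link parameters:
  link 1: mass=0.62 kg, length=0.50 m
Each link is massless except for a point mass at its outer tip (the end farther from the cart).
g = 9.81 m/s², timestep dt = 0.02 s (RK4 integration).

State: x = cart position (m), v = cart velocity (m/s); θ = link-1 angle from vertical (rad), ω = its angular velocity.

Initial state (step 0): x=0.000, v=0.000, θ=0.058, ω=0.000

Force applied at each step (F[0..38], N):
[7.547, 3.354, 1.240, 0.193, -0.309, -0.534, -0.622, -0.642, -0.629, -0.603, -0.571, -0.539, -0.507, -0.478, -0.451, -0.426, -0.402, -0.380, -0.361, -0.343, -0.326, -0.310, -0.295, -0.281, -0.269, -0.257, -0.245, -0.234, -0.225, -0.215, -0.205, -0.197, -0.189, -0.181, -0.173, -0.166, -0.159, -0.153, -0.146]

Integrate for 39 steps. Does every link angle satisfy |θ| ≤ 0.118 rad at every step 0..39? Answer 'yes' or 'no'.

apply F[0]=+7.547 → step 1: x=0.001, v=0.140, θ=0.055, ω=-0.256
apply F[1]=+3.354 → step 2: x=0.005, v=0.198, θ=0.049, ω=-0.353
apply F[2]=+1.240 → step 3: x=0.009, v=0.217, θ=0.042, ω=-0.373
apply F[3]=+0.193 → step 4: x=0.013, v=0.216, θ=0.035, ω=-0.356
apply F[4]=-0.309 → step 5: x=0.017, v=0.207, θ=0.028, ω=-0.324
apply F[5]=-0.534 → step 6: x=0.021, v=0.193, θ=0.022, ω=-0.288
apply F[6]=-0.622 → step 7: x=0.025, v=0.179, θ=0.017, ω=-0.252
apply F[7]=-0.642 → step 8: x=0.029, v=0.165, θ=0.012, ω=-0.218
apply F[8]=-0.629 → step 9: x=0.032, v=0.152, θ=0.008, ω=-0.187
apply F[9]=-0.603 → step 10: x=0.035, v=0.139, θ=0.004, ω=-0.160
apply F[10]=-0.571 → step 11: x=0.037, v=0.128, θ=0.001, ω=-0.136
apply F[11]=-0.539 → step 12: x=0.040, v=0.117, θ=-0.001, ω=-0.115
apply F[12]=-0.507 → step 13: x=0.042, v=0.108, θ=-0.003, ω=-0.097
apply F[13]=-0.478 → step 14: x=0.044, v=0.099, θ=-0.005, ω=-0.081
apply F[14]=-0.451 → step 15: x=0.046, v=0.091, θ=-0.007, ω=-0.067
apply F[15]=-0.426 → step 16: x=0.048, v=0.083, θ=-0.008, ω=-0.055
apply F[16]=-0.402 → step 17: x=0.049, v=0.077, θ=-0.009, ω=-0.045
apply F[17]=-0.380 → step 18: x=0.051, v=0.070, θ=-0.010, ω=-0.036
apply F[18]=-0.361 → step 19: x=0.052, v=0.064, θ=-0.010, ω=-0.028
apply F[19]=-0.343 → step 20: x=0.053, v=0.059, θ=-0.011, ω=-0.022
apply F[20]=-0.326 → step 21: x=0.055, v=0.054, θ=-0.011, ω=-0.016
apply F[21]=-0.310 → step 22: x=0.056, v=0.049, θ=-0.011, ω=-0.011
apply F[22]=-0.295 → step 23: x=0.057, v=0.045, θ=-0.012, ω=-0.007
apply F[23]=-0.281 → step 24: x=0.057, v=0.041, θ=-0.012, ω=-0.003
apply F[24]=-0.269 → step 25: x=0.058, v=0.037, θ=-0.012, ω=0.000
apply F[25]=-0.257 → step 26: x=0.059, v=0.033, θ=-0.012, ω=0.003
apply F[26]=-0.245 → step 27: x=0.060, v=0.030, θ=-0.012, ω=0.005
apply F[27]=-0.234 → step 28: x=0.060, v=0.027, θ=-0.011, ω=0.007
apply F[28]=-0.225 → step 29: x=0.061, v=0.024, θ=-0.011, ω=0.009
apply F[29]=-0.215 → step 30: x=0.061, v=0.021, θ=-0.011, ω=0.010
apply F[30]=-0.205 → step 31: x=0.061, v=0.018, θ=-0.011, ω=0.011
apply F[31]=-0.197 → step 32: x=0.062, v=0.016, θ=-0.011, ω=0.012
apply F[32]=-0.189 → step 33: x=0.062, v=0.013, θ=-0.010, ω=0.012
apply F[33]=-0.181 → step 34: x=0.062, v=0.011, θ=-0.010, ω=0.013
apply F[34]=-0.173 → step 35: x=0.063, v=0.009, θ=-0.010, ω=0.013
apply F[35]=-0.166 → step 36: x=0.063, v=0.007, θ=-0.010, ω=0.014
apply F[36]=-0.159 → step 37: x=0.063, v=0.005, θ=-0.009, ω=0.014
apply F[37]=-0.153 → step 38: x=0.063, v=0.003, θ=-0.009, ω=0.014
apply F[38]=-0.146 → step 39: x=0.063, v=0.001, θ=-0.009, ω=0.014
Max |angle| over trajectory = 0.058 rad; bound = 0.118 → within bound.

Answer: yes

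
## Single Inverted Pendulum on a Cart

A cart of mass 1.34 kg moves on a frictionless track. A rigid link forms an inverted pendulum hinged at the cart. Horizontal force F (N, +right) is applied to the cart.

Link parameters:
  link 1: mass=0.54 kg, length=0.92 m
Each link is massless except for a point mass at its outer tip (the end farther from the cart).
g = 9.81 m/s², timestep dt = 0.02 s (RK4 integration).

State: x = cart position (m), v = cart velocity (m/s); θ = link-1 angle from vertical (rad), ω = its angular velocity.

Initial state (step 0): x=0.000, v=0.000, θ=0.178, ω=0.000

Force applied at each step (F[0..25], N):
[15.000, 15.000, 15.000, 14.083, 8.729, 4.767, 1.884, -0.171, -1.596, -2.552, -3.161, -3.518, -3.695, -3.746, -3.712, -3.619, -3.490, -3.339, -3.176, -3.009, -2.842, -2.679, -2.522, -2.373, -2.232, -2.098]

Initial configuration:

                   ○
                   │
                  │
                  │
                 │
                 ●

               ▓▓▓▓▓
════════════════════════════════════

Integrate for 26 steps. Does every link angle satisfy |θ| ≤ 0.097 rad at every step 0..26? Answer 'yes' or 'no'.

Answer: no

Derivation:
apply F[0]=+15.000 → step 1: x=0.002, v=0.208, θ=0.176, ω=-0.184
apply F[1]=+15.000 → step 2: x=0.008, v=0.416, θ=0.171, ω=-0.370
apply F[2]=+15.000 → step 3: x=0.019, v=0.625, θ=0.161, ω=-0.559
apply F[3]=+14.083 → step 4: x=0.033, v=0.821, θ=0.148, ω=-0.737
apply F[4]=+8.729 → step 5: x=0.051, v=0.940, θ=0.133, ω=-0.835
apply F[5]=+4.767 → step 6: x=0.070, v=1.002, θ=0.116, ω=-0.876
apply F[6]=+1.884 → step 7: x=0.090, v=1.022, θ=0.098, ω=-0.875
apply F[7]=-0.171 → step 8: x=0.111, v=1.013, θ=0.081, ω=-0.846
apply F[8]=-1.596 → step 9: x=0.131, v=0.984, θ=0.064, ω=-0.799
apply F[9]=-2.552 → step 10: x=0.150, v=0.942, θ=0.049, ω=-0.741
apply F[10]=-3.161 → step 11: x=0.168, v=0.891, θ=0.035, ω=-0.677
apply F[11]=-3.518 → step 12: x=0.186, v=0.837, θ=0.022, ω=-0.612
apply F[12]=-3.695 → step 13: x=0.202, v=0.780, θ=0.010, ω=-0.547
apply F[13]=-3.746 → step 14: x=0.217, v=0.724, θ=0.000, ω=-0.485
apply F[14]=-3.712 → step 15: x=0.231, v=0.669, θ=-0.009, ω=-0.426
apply F[15]=-3.619 → step 16: x=0.244, v=0.616, θ=-0.017, ω=-0.371
apply F[16]=-3.490 → step 17: x=0.255, v=0.566, θ=-0.024, ω=-0.321
apply F[17]=-3.339 → step 18: x=0.266, v=0.518, θ=-0.030, ω=-0.275
apply F[18]=-3.176 → step 19: x=0.276, v=0.473, θ=-0.035, ω=-0.233
apply F[19]=-3.009 → step 20: x=0.285, v=0.431, θ=-0.039, ω=-0.195
apply F[20]=-2.842 → step 21: x=0.293, v=0.392, θ=-0.043, ω=-0.162
apply F[21]=-2.679 → step 22: x=0.301, v=0.356, θ=-0.046, ω=-0.131
apply F[22]=-2.522 → step 23: x=0.308, v=0.322, θ=-0.048, ω=-0.105
apply F[23]=-2.373 → step 24: x=0.314, v=0.290, θ=-0.050, ω=-0.081
apply F[24]=-2.232 → step 25: x=0.319, v=0.261, θ=-0.051, ω=-0.060
apply F[25]=-2.098 → step 26: x=0.324, v=0.234, θ=-0.052, ω=-0.042
Max |angle| over trajectory = 0.178 rad; bound = 0.097 → exceeded.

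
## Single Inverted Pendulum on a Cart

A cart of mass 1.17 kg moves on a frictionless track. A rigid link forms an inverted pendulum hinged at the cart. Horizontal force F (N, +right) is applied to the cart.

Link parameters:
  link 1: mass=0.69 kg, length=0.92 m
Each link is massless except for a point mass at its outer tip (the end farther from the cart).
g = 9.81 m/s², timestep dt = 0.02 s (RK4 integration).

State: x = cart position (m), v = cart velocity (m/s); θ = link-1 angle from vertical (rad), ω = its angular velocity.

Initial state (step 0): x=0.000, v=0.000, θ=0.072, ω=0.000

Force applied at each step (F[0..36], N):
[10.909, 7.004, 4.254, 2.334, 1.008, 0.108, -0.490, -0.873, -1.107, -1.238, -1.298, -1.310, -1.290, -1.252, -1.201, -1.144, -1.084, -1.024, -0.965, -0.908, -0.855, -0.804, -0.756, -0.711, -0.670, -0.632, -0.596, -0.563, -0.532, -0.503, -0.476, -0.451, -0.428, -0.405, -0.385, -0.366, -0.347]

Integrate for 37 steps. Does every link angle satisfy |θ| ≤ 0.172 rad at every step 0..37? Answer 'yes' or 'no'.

Answer: yes

Derivation:
apply F[0]=+10.909 → step 1: x=0.002, v=0.178, θ=0.070, ω=-0.177
apply F[1]=+7.004 → step 2: x=0.006, v=0.289, θ=0.066, ω=-0.284
apply F[2]=+4.254 → step 3: x=0.013, v=0.355, θ=0.059, ω=-0.342
apply F[3]=+2.334 → step 4: x=0.020, v=0.388, θ=0.052, ω=-0.366
apply F[4]=+1.008 → step 5: x=0.028, v=0.400, θ=0.045, ω=-0.368
apply F[5]=+0.108 → step 6: x=0.036, v=0.397, θ=0.038, ω=-0.356
apply F[6]=-0.490 → step 7: x=0.044, v=0.385, θ=0.031, ω=-0.336
apply F[7]=-0.873 → step 8: x=0.051, v=0.367, θ=0.024, ω=-0.310
apply F[8]=-1.107 → step 9: x=0.059, v=0.345, θ=0.018, ω=-0.282
apply F[9]=-1.238 → step 10: x=0.065, v=0.322, θ=0.013, ω=-0.254
apply F[10]=-1.298 → step 11: x=0.071, v=0.299, θ=0.008, ω=-0.226
apply F[11]=-1.310 → step 12: x=0.077, v=0.276, θ=0.004, ω=-0.200
apply F[12]=-1.290 → step 13: x=0.083, v=0.254, θ=0.000, ω=-0.175
apply F[13]=-1.252 → step 14: x=0.087, v=0.232, θ=-0.003, ω=-0.153
apply F[14]=-1.201 → step 15: x=0.092, v=0.212, θ=-0.006, ω=-0.132
apply F[15]=-1.144 → step 16: x=0.096, v=0.194, θ=-0.008, ω=-0.113
apply F[16]=-1.084 → step 17: x=0.100, v=0.176, θ=-0.010, ω=-0.096
apply F[17]=-1.024 → step 18: x=0.103, v=0.160, θ=-0.012, ω=-0.081
apply F[18]=-0.965 → step 19: x=0.106, v=0.145, θ=-0.014, ω=-0.067
apply F[19]=-0.908 → step 20: x=0.109, v=0.131, θ=-0.015, ω=-0.055
apply F[20]=-0.855 → step 21: x=0.111, v=0.118, θ=-0.016, ω=-0.045
apply F[21]=-0.804 → step 22: x=0.113, v=0.106, θ=-0.017, ω=-0.035
apply F[22]=-0.756 → step 23: x=0.116, v=0.095, θ=-0.017, ω=-0.027
apply F[23]=-0.711 → step 24: x=0.117, v=0.085, θ=-0.018, ω=-0.020
apply F[24]=-0.670 → step 25: x=0.119, v=0.076, θ=-0.018, ω=-0.013
apply F[25]=-0.632 → step 26: x=0.120, v=0.067, θ=-0.018, ω=-0.008
apply F[26]=-0.596 → step 27: x=0.122, v=0.059, θ=-0.018, ω=-0.003
apply F[27]=-0.563 → step 28: x=0.123, v=0.052, θ=-0.018, ω=0.001
apply F[28]=-0.532 → step 29: x=0.124, v=0.045, θ=-0.018, ω=0.005
apply F[29]=-0.503 → step 30: x=0.125, v=0.038, θ=-0.018, ω=0.008
apply F[30]=-0.476 → step 31: x=0.125, v=0.032, θ=-0.018, ω=0.011
apply F[31]=-0.451 → step 32: x=0.126, v=0.027, θ=-0.018, ω=0.013
apply F[32]=-0.428 → step 33: x=0.126, v=0.021, θ=-0.018, ω=0.015
apply F[33]=-0.405 → step 34: x=0.127, v=0.016, θ=-0.017, ω=0.016
apply F[34]=-0.385 → step 35: x=0.127, v=0.012, θ=-0.017, ω=0.018
apply F[35]=-0.366 → step 36: x=0.127, v=0.008, θ=-0.017, ω=0.019
apply F[36]=-0.347 → step 37: x=0.127, v=0.004, θ=-0.016, ω=0.020
Max |angle| over trajectory = 0.072 rad; bound = 0.172 → within bound.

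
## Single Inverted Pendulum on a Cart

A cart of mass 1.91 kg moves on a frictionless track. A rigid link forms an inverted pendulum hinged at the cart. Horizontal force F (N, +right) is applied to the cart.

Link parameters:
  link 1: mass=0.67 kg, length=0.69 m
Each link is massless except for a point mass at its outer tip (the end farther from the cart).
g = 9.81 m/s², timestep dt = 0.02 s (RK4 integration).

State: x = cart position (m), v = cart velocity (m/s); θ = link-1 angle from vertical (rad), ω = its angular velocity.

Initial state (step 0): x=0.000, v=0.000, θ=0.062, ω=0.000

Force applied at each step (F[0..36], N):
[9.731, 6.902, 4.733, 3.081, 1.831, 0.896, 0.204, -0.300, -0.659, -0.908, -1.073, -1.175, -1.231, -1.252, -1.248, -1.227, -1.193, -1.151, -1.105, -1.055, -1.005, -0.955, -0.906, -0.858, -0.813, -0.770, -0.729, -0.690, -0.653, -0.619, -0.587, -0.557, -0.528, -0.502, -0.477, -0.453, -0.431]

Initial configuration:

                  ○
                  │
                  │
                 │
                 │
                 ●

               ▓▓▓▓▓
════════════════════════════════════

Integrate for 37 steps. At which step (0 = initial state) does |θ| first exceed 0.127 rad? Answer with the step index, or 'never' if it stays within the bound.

apply F[0]=+9.731 → step 1: x=0.001, v=0.098, θ=0.061, ω=-0.124
apply F[1]=+6.902 → step 2: x=0.004, v=0.166, θ=0.057, ω=-0.205
apply F[2]=+4.733 → step 3: x=0.007, v=0.211, θ=0.053, ω=-0.256
apply F[3]=+3.081 → step 4: x=0.012, v=0.240, θ=0.047, ω=-0.283
apply F[4]=+1.831 → step 5: x=0.017, v=0.256, θ=0.042, ω=-0.294
apply F[5]=+0.896 → step 6: x=0.022, v=0.263, θ=0.036, ω=-0.293
apply F[6]=+0.204 → step 7: x=0.027, v=0.263, θ=0.030, ω=-0.283
apply F[7]=-0.300 → step 8: x=0.033, v=0.258, θ=0.025, ω=-0.268
apply F[8]=-0.659 → step 9: x=0.038, v=0.250, θ=0.019, ω=-0.250
apply F[9]=-0.908 → step 10: x=0.042, v=0.239, θ=0.015, ω=-0.229
apply F[10]=-1.073 → step 11: x=0.047, v=0.227, θ=0.010, ω=-0.208
apply F[11]=-1.175 → step 12: x=0.052, v=0.214, θ=0.006, ω=-0.187
apply F[12]=-1.231 → step 13: x=0.056, v=0.201, θ=0.003, ω=-0.167
apply F[13]=-1.252 → step 14: x=0.060, v=0.187, θ=-0.000, ω=-0.147
apply F[14]=-1.248 → step 15: x=0.063, v=0.175, θ=-0.003, ω=-0.129
apply F[15]=-1.227 → step 16: x=0.067, v=0.162, θ=-0.006, ω=-0.112
apply F[16]=-1.193 → step 17: x=0.070, v=0.150, θ=-0.008, ω=-0.097
apply F[17]=-1.151 → step 18: x=0.073, v=0.138, θ=-0.009, ω=-0.082
apply F[18]=-1.105 → step 19: x=0.075, v=0.128, θ=-0.011, ω=-0.070
apply F[19]=-1.055 → step 20: x=0.078, v=0.117, θ=-0.012, ω=-0.058
apply F[20]=-1.005 → step 21: x=0.080, v=0.108, θ=-0.013, ω=-0.048
apply F[21]=-0.955 → step 22: x=0.082, v=0.099, θ=-0.014, ω=-0.038
apply F[22]=-0.906 → step 23: x=0.084, v=0.090, θ=-0.015, ω=-0.030
apply F[23]=-0.858 → step 24: x=0.086, v=0.082, θ=-0.015, ω=-0.023
apply F[24]=-0.813 → step 25: x=0.087, v=0.075, θ=-0.016, ω=-0.017
apply F[25]=-0.770 → step 26: x=0.089, v=0.068, θ=-0.016, ω=-0.011
apply F[26]=-0.729 → step 27: x=0.090, v=0.061, θ=-0.016, ω=-0.006
apply F[27]=-0.690 → step 28: x=0.091, v=0.055, θ=-0.016, ω=-0.002
apply F[28]=-0.653 → step 29: x=0.092, v=0.049, θ=-0.016, ω=0.002
apply F[29]=-0.619 → step 30: x=0.093, v=0.044, θ=-0.016, ω=0.005
apply F[30]=-0.587 → step 31: x=0.094, v=0.039, θ=-0.016, ω=0.008
apply F[31]=-0.557 → step 32: x=0.095, v=0.034, θ=-0.016, ω=0.010
apply F[32]=-0.528 → step 33: x=0.095, v=0.030, θ=-0.016, ω=0.012
apply F[33]=-0.502 → step 34: x=0.096, v=0.026, θ=-0.015, ω=0.013
apply F[34]=-0.477 → step 35: x=0.096, v=0.022, θ=-0.015, ω=0.015
apply F[35]=-0.453 → step 36: x=0.097, v=0.018, θ=-0.015, ω=0.016
apply F[36]=-0.431 → step 37: x=0.097, v=0.015, θ=-0.015, ω=0.017
max |θ| = 0.062 ≤ 0.127 over all 38 states.

Answer: never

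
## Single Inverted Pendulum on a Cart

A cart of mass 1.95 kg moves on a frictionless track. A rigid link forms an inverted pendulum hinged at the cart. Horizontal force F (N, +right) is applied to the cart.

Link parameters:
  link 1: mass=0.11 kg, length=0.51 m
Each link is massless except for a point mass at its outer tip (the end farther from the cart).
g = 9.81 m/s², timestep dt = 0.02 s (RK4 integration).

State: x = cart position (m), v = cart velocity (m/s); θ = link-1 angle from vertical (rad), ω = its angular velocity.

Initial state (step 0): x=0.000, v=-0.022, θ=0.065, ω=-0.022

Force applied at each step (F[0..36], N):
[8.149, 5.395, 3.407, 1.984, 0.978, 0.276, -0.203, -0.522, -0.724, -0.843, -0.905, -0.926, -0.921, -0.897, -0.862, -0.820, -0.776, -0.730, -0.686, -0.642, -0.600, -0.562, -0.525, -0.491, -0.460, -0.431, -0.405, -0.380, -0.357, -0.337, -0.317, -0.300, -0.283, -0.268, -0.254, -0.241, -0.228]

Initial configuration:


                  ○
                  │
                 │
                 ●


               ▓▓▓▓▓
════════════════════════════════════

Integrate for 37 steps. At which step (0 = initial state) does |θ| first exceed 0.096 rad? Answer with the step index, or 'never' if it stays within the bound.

apply F[0]=+8.149 → step 1: x=0.000, v=0.061, θ=0.063, ω=-0.159
apply F[1]=+5.395 → step 2: x=0.002, v=0.115, θ=0.059, ω=-0.243
apply F[2]=+3.407 → step 3: x=0.005, v=0.150, θ=0.054, ω=-0.288
apply F[3]=+1.984 → step 4: x=0.008, v=0.170, θ=0.048, ω=-0.307
apply F[4]=+0.978 → step 5: x=0.011, v=0.179, θ=0.042, ω=-0.309
apply F[5]=+0.276 → step 6: x=0.015, v=0.182, θ=0.036, ω=-0.299
apply F[6]=-0.203 → step 7: x=0.019, v=0.179, θ=0.030, ω=-0.281
apply F[7]=-0.522 → step 8: x=0.022, v=0.173, θ=0.024, ω=-0.260
apply F[8]=-0.724 → step 9: x=0.026, v=0.166, θ=0.020, ω=-0.236
apply F[9]=-0.843 → step 10: x=0.029, v=0.157, θ=0.015, ω=-0.212
apply F[10]=-0.905 → step 11: x=0.032, v=0.148, θ=0.011, ω=-0.189
apply F[11]=-0.926 → step 12: x=0.035, v=0.138, θ=0.007, ω=-0.166
apply F[12]=-0.921 → step 13: x=0.037, v=0.128, θ=0.004, ω=-0.145
apply F[13]=-0.897 → step 14: x=0.040, v=0.119, θ=0.002, ω=-0.126
apply F[14]=-0.862 → step 15: x=0.042, v=0.110, θ=-0.001, ω=-0.109
apply F[15]=-0.820 → step 16: x=0.044, v=0.102, θ=-0.003, ω=-0.093
apply F[16]=-0.776 → step 17: x=0.046, v=0.094, θ=-0.004, ω=-0.079
apply F[17]=-0.730 → step 18: x=0.048, v=0.087, θ=-0.006, ω=-0.066
apply F[18]=-0.686 → step 19: x=0.050, v=0.080, θ=-0.007, ω=-0.055
apply F[19]=-0.642 → step 20: x=0.051, v=0.073, θ=-0.008, ω=-0.045
apply F[20]=-0.600 → step 21: x=0.053, v=0.067, θ=-0.009, ω=-0.037
apply F[21]=-0.562 → step 22: x=0.054, v=0.061, θ=-0.010, ω=-0.029
apply F[22]=-0.525 → step 23: x=0.055, v=0.056, θ=-0.010, ω=-0.022
apply F[23]=-0.491 → step 24: x=0.056, v=0.051, θ=-0.010, ω=-0.017
apply F[24]=-0.460 → step 25: x=0.057, v=0.047, θ=-0.011, ω=-0.012
apply F[25]=-0.431 → step 26: x=0.058, v=0.042, θ=-0.011, ω=-0.008
apply F[26]=-0.405 → step 27: x=0.059, v=0.038, θ=-0.011, ω=-0.004
apply F[27]=-0.380 → step 28: x=0.060, v=0.034, θ=-0.011, ω=-0.001
apply F[28]=-0.357 → step 29: x=0.060, v=0.031, θ=-0.011, ω=0.002
apply F[29]=-0.337 → step 30: x=0.061, v=0.028, θ=-0.011, ω=0.004
apply F[30]=-0.317 → step 31: x=0.061, v=0.024, θ=-0.011, ω=0.006
apply F[31]=-0.300 → step 32: x=0.062, v=0.022, θ=-0.011, ω=0.008
apply F[32]=-0.283 → step 33: x=0.062, v=0.019, θ=-0.011, ω=0.009
apply F[33]=-0.268 → step 34: x=0.063, v=0.016, θ=-0.010, ω=0.010
apply F[34]=-0.254 → step 35: x=0.063, v=0.014, θ=-0.010, ω=0.011
apply F[35]=-0.241 → step 36: x=0.063, v=0.011, θ=-0.010, ω=0.012
apply F[36]=-0.228 → step 37: x=0.063, v=0.009, θ=-0.010, ω=0.012
max |θ| = 0.065 ≤ 0.096 over all 38 states.

Answer: never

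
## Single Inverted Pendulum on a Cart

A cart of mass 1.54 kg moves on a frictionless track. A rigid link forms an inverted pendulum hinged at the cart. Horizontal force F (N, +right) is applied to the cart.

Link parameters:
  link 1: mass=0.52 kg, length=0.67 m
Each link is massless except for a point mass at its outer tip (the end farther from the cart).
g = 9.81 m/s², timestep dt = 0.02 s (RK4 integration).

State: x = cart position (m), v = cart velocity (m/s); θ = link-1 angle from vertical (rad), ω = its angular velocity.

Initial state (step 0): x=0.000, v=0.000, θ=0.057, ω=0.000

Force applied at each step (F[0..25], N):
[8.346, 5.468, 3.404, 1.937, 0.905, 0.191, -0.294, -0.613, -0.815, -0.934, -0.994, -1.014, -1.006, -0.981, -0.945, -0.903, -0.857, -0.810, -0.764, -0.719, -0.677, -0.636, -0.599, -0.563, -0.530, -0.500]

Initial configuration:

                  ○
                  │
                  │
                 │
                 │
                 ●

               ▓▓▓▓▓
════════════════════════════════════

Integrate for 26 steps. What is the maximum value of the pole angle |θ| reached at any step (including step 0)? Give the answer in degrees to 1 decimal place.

Answer: 3.3°

Derivation:
apply F[0]=+8.346 → step 1: x=0.001, v=0.105, θ=0.056, ω=-0.139
apply F[1]=+5.468 → step 2: x=0.004, v=0.172, θ=0.052, ω=-0.224
apply F[2]=+3.404 → step 3: x=0.008, v=0.213, θ=0.047, ω=-0.270
apply F[3]=+1.937 → step 4: x=0.012, v=0.235, θ=0.041, ω=-0.291
apply F[4]=+0.905 → step 5: x=0.017, v=0.244, θ=0.036, ω=-0.293
apply F[5]=+0.191 → step 6: x=0.022, v=0.245, θ=0.030, ω=-0.284
apply F[6]=-0.294 → step 7: x=0.027, v=0.239, θ=0.024, ω=-0.268
apply F[7]=-0.613 → step 8: x=0.031, v=0.230, θ=0.019, ω=-0.247
apply F[8]=-0.815 → step 9: x=0.036, v=0.218, θ=0.014, ω=-0.225
apply F[9]=-0.934 → step 10: x=0.040, v=0.205, θ=0.010, ω=-0.202
apply F[10]=-0.994 → step 11: x=0.044, v=0.192, θ=0.006, ω=-0.179
apply F[11]=-1.014 → step 12: x=0.048, v=0.178, θ=0.003, ω=-0.158
apply F[12]=-1.006 → step 13: x=0.051, v=0.165, θ=0.000, ω=-0.138
apply F[13]=-0.981 → step 14: x=0.054, v=0.152, θ=-0.003, ω=-0.119
apply F[14]=-0.945 → step 15: x=0.057, v=0.140, θ=-0.005, ω=-0.103
apply F[15]=-0.903 → step 16: x=0.060, v=0.129, θ=-0.007, ω=-0.087
apply F[16]=-0.857 → step 17: x=0.062, v=0.118, θ=-0.008, ω=-0.074
apply F[17]=-0.810 → step 18: x=0.065, v=0.108, θ=-0.010, ω=-0.061
apply F[18]=-0.764 → step 19: x=0.067, v=0.099, θ=-0.011, ω=-0.051
apply F[19]=-0.719 → step 20: x=0.069, v=0.090, θ=-0.012, ω=-0.041
apply F[20]=-0.677 → step 21: x=0.070, v=0.082, θ=-0.012, ω=-0.033
apply F[21]=-0.636 → step 22: x=0.072, v=0.075, θ=-0.013, ω=-0.025
apply F[22]=-0.599 → step 23: x=0.073, v=0.068, θ=-0.013, ω=-0.019
apply F[23]=-0.563 → step 24: x=0.075, v=0.062, θ=-0.014, ω=-0.013
apply F[24]=-0.530 → step 25: x=0.076, v=0.056, θ=-0.014, ω=-0.008
apply F[25]=-0.500 → step 26: x=0.077, v=0.050, θ=-0.014, ω=-0.004
Max |angle| over trajectory = 0.057 rad = 3.3°.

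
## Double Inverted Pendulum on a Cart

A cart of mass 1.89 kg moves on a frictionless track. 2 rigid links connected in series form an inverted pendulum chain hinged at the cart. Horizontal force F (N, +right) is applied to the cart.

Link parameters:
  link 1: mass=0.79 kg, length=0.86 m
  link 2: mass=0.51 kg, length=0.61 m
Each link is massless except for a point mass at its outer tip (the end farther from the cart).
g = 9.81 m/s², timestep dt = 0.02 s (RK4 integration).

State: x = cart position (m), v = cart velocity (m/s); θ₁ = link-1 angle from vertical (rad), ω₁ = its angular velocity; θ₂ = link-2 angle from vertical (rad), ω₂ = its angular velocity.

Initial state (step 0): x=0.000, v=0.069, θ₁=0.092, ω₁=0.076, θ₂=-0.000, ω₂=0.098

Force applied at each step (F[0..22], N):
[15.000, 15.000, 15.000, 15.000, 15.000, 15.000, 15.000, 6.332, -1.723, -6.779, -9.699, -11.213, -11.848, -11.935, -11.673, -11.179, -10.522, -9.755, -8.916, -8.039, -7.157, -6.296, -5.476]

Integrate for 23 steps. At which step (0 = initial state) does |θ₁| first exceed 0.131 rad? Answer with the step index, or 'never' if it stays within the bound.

apply F[0]=+15.000 → step 1: x=0.003, v=0.215, θ₁=0.092, ω₁=-0.057, θ₂=0.001, ω₂=0.047
apply F[1]=+15.000 → step 2: x=0.009, v=0.360, θ₁=0.090, ω₁=-0.191, θ₂=0.002, ω₂=-0.003
apply F[2]=+15.000 → step 3: x=0.017, v=0.507, θ₁=0.085, ω₁=-0.328, θ₂=0.001, ω₂=-0.051
apply F[3]=+15.000 → step 4: x=0.029, v=0.654, θ₁=0.077, ω₁=-0.468, θ₂=-0.000, ω₂=-0.095
apply F[4]=+15.000 → step 5: x=0.043, v=0.803, θ₁=0.066, ω₁=-0.614, θ₂=-0.002, ω₂=-0.134
apply F[5]=+15.000 → step 6: x=0.061, v=0.954, θ₁=0.052, ω₁=-0.766, θ₂=-0.005, ω₂=-0.167
apply F[6]=+15.000 → step 7: x=0.082, v=1.107, θ₁=0.035, ω₁=-0.927, θ₂=-0.009, ω₂=-0.193
apply F[7]=+6.332 → step 8: x=0.104, v=1.171, θ₁=0.016, ω₁=-0.990, θ₂=-0.013, ω₂=-0.211
apply F[8]=-1.723 → step 9: x=0.128, v=1.152, θ₁=-0.004, ω₁=-0.964, θ₂=-0.017, ω₂=-0.222
apply F[9]=-6.779 → step 10: x=0.150, v=1.081, θ₁=-0.022, ω₁=-0.884, θ₂=-0.022, ω₂=-0.225
apply F[10]=-9.699 → step 11: x=0.171, v=0.983, θ₁=-0.039, ω₁=-0.777, θ₂=-0.026, ω₂=-0.222
apply F[11]=-11.213 → step 12: x=0.189, v=0.870, θ₁=-0.053, ω₁=-0.659, θ₂=-0.031, ω₂=-0.213
apply F[12]=-11.848 → step 13: x=0.205, v=0.753, θ₁=-0.065, ω₁=-0.541, θ₂=-0.035, ω₂=-0.199
apply F[13]=-11.935 → step 14: x=0.219, v=0.636, θ₁=-0.075, ω₁=-0.426, θ₂=-0.039, ω₂=-0.181
apply F[14]=-11.673 → step 15: x=0.231, v=0.524, θ₁=-0.082, ω₁=-0.319, θ₂=-0.042, ω₂=-0.160
apply F[15]=-11.179 → step 16: x=0.240, v=0.417, θ₁=-0.088, ω₁=-0.222, θ₂=-0.045, ω₂=-0.137
apply F[16]=-10.522 → step 17: x=0.248, v=0.318, θ₁=-0.091, ω₁=-0.134, θ₂=-0.048, ω₂=-0.114
apply F[17]=-9.755 → step 18: x=0.253, v=0.228, θ₁=-0.093, ω₁=-0.057, θ₂=-0.050, ω₂=-0.090
apply F[18]=-8.916 → step 19: x=0.257, v=0.146, θ₁=-0.093, ω₁=0.009, θ₂=-0.051, ω₂=-0.066
apply F[19]=-8.039 → step 20: x=0.259, v=0.074, θ₁=-0.093, ω₁=0.065, θ₂=-0.052, ω₂=-0.044
apply F[20]=-7.157 → step 21: x=0.260, v=0.011, θ₁=-0.091, ω₁=0.111, θ₂=-0.053, ω₂=-0.023
apply F[21]=-6.296 → step 22: x=0.259, v=-0.043, θ₁=-0.088, ω₁=0.148, θ₂=-0.053, ω₂=-0.003
apply F[22]=-5.476 → step 23: x=0.258, v=-0.089, θ₁=-0.085, ω₁=0.177, θ₂=-0.053, ω₂=0.015
max |θ₁| = 0.093 ≤ 0.131 over all 24 states.

Answer: never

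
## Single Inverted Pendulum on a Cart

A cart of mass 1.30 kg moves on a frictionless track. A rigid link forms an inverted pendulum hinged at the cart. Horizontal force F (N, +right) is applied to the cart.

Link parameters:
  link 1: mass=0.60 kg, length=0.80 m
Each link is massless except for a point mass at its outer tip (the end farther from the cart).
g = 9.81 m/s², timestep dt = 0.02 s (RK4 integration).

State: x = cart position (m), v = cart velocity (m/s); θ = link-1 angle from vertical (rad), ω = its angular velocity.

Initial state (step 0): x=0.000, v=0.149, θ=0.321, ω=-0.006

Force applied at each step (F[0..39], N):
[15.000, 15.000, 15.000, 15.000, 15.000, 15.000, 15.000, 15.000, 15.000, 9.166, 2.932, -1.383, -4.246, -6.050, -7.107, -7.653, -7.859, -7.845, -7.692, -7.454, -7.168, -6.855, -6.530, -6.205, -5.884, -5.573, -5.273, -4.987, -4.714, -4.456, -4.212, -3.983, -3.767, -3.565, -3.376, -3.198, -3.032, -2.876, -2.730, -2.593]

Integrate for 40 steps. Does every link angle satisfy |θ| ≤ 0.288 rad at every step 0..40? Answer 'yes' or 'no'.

apply F[0]=+15.000 → step 1: x=0.005, v=0.344, θ=0.319, ω=-0.160
apply F[1]=+15.000 → step 2: x=0.014, v=0.539, θ=0.315, ω=-0.315
apply F[2]=+15.000 → step 3: x=0.026, v=0.735, θ=0.307, ω=-0.474
apply F[3]=+15.000 → step 4: x=0.043, v=0.933, θ=0.296, ω=-0.637
apply F[4]=+15.000 → step 5: x=0.064, v=1.133, θ=0.281, ω=-0.807
apply F[5]=+15.000 → step 6: x=0.089, v=1.335, θ=0.263, ω=-0.984
apply F[6]=+15.000 → step 7: x=0.117, v=1.540, θ=0.242, ω=-1.171
apply F[7]=+15.000 → step 8: x=0.150, v=1.748, θ=0.216, ω=-1.369
apply F[8]=+15.000 → step 9: x=0.187, v=1.961, θ=0.187, ω=-1.579
apply F[9]=+9.166 → step 10: x=0.228, v=2.088, θ=0.154, ω=-1.695
apply F[10]=+2.932 → step 11: x=0.270, v=2.124, θ=0.120, ω=-1.705
apply F[11]=-1.383 → step 12: x=0.312, v=2.095, θ=0.087, ω=-1.644
apply F[12]=-4.246 → step 13: x=0.353, v=2.025, θ=0.055, ω=-1.540
apply F[13]=-6.050 → step 14: x=0.393, v=1.929, θ=0.025, ω=-1.410
apply F[14]=-7.107 → step 15: x=0.430, v=1.819, θ=-0.001, ω=-1.269
apply F[15]=-7.653 → step 16: x=0.465, v=1.702, θ=-0.025, ω=-1.127
apply F[16]=-7.859 → step 17: x=0.498, v=1.584, θ=-0.046, ω=-0.988
apply F[17]=-7.845 → step 18: x=0.529, v=1.469, θ=-0.065, ω=-0.858
apply F[18]=-7.692 → step 19: x=0.557, v=1.357, θ=-0.081, ω=-0.736
apply F[19]=-7.454 → step 20: x=0.583, v=1.250, θ=-0.094, ω=-0.625
apply F[20]=-7.168 → step 21: x=0.607, v=1.149, θ=-0.106, ω=-0.524
apply F[21]=-6.855 → step 22: x=0.629, v=1.054, θ=-0.115, ω=-0.432
apply F[22]=-6.530 → step 23: x=0.649, v=0.965, θ=-0.123, ω=-0.351
apply F[23]=-6.205 → step 24: x=0.668, v=0.881, θ=-0.130, ω=-0.278
apply F[24]=-5.884 → step 25: x=0.685, v=0.803, θ=-0.134, ω=-0.214
apply F[25]=-5.573 → step 26: x=0.700, v=0.730, θ=-0.138, ω=-0.157
apply F[26]=-5.273 → step 27: x=0.714, v=0.662, θ=-0.141, ω=-0.106
apply F[27]=-4.987 → step 28: x=0.726, v=0.598, θ=-0.142, ω=-0.063
apply F[28]=-4.714 → step 29: x=0.738, v=0.539, θ=-0.143, ω=-0.024
apply F[29]=-4.456 → step 30: x=0.748, v=0.484, θ=-0.143, ω=0.009
apply F[30]=-4.212 → step 31: x=0.757, v=0.432, θ=-0.143, ω=0.038
apply F[31]=-3.983 → step 32: x=0.765, v=0.384, θ=-0.142, ω=0.062
apply F[32]=-3.767 → step 33: x=0.773, v=0.339, θ=-0.141, ω=0.083
apply F[33]=-3.565 → step 34: x=0.779, v=0.297, θ=-0.139, ω=0.101
apply F[34]=-3.376 → step 35: x=0.785, v=0.258, θ=-0.137, ω=0.116
apply F[35]=-3.198 → step 36: x=0.789, v=0.221, θ=-0.134, ω=0.129
apply F[36]=-3.032 → step 37: x=0.793, v=0.187, θ=-0.131, ω=0.139
apply F[37]=-2.876 → step 38: x=0.797, v=0.154, θ=-0.129, ω=0.147
apply F[38]=-2.730 → step 39: x=0.800, v=0.124, θ=-0.126, ω=0.154
apply F[39]=-2.593 → step 40: x=0.802, v=0.095, θ=-0.122, ω=0.159
Max |angle| over trajectory = 0.321 rad; bound = 0.288 → exceeded.

Answer: no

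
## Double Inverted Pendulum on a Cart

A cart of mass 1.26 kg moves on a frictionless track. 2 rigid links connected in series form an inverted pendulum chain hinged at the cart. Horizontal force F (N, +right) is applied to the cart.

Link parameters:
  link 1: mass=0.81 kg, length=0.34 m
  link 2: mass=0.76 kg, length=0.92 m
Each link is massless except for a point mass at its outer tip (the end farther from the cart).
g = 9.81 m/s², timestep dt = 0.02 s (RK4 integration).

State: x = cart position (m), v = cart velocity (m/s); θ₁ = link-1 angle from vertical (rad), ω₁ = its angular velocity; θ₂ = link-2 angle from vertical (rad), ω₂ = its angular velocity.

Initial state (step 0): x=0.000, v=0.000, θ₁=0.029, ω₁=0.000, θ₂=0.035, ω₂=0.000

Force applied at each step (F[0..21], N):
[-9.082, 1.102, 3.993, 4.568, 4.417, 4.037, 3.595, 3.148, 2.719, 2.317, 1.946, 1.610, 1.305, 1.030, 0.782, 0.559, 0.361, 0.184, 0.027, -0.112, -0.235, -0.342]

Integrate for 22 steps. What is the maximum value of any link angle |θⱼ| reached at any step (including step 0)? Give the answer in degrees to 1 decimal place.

Answer: 3.4°

Derivation:
apply F[0]=-9.082 → step 1: x=-0.002, v=-0.151, θ₁=0.034, ω₁=0.460, θ₂=0.035, ω₂=0.002
apply F[1]=+1.102 → step 2: x=-0.004, v=-0.143, θ₁=0.043, ω₁=0.460, θ₂=0.035, ω₂=0.001
apply F[2]=+3.993 → step 3: x=-0.007, v=-0.091, θ₁=0.051, ω₁=0.341, θ₂=0.035, ω₂=-0.004
apply F[3]=+4.568 → step 4: x=-0.008, v=-0.032, θ₁=0.056, ω₁=0.209, θ₂=0.035, ω₂=-0.012
apply F[4]=+4.417 → step 5: x=-0.008, v=0.024, θ₁=0.059, ω₁=0.091, θ₂=0.035, ω₂=-0.022
apply F[5]=+4.037 → step 6: x=-0.007, v=0.073, θ₁=0.060, ω₁=-0.005, θ₂=0.034, ω₂=-0.033
apply F[6]=+3.595 → step 7: x=-0.005, v=0.115, θ₁=0.059, ω₁=-0.081, θ₂=0.033, ω₂=-0.044
apply F[7]=+3.148 → step 8: x=-0.003, v=0.151, θ₁=0.057, ω₁=-0.138, θ₂=0.032, ω₂=-0.054
apply F[8]=+2.719 → step 9: x=0.001, v=0.180, θ₁=0.054, ω₁=-0.180, θ₂=0.031, ω₂=-0.064
apply F[9]=+2.317 → step 10: x=0.005, v=0.204, θ₁=0.050, ω₁=-0.208, θ₂=0.030, ω₂=-0.073
apply F[10]=+1.946 → step 11: x=0.009, v=0.224, θ₁=0.046, ω₁=-0.227, θ₂=0.028, ω₂=-0.081
apply F[11]=+1.610 → step 12: x=0.013, v=0.239, θ₁=0.041, ω₁=-0.237, θ₂=0.026, ω₂=-0.088
apply F[12]=+1.305 → step 13: x=0.018, v=0.250, θ₁=0.036, ω₁=-0.241, θ₂=0.025, ω₂=-0.093
apply F[13]=+1.030 → step 14: x=0.023, v=0.258, θ₁=0.031, ω₁=-0.240, θ₂=0.023, ω₂=-0.097
apply F[14]=+0.782 → step 15: x=0.029, v=0.263, θ₁=0.027, ω₁=-0.235, θ₂=0.021, ω₂=-0.100
apply F[15]=+0.559 → step 16: x=0.034, v=0.266, θ₁=0.022, ω₁=-0.226, θ₂=0.019, ω₂=-0.102
apply F[16]=+0.361 → step 17: x=0.039, v=0.267, θ₁=0.018, ω₁=-0.216, θ₂=0.017, ω₂=-0.103
apply F[17]=+0.184 → step 18: x=0.045, v=0.266, θ₁=0.014, ω₁=-0.205, θ₂=0.015, ω₂=-0.103
apply F[18]=+0.027 → step 19: x=0.050, v=0.264, θ₁=0.010, ω₁=-0.192, θ₂=0.013, ω₂=-0.102
apply F[19]=-0.112 → step 20: x=0.055, v=0.260, θ₁=0.006, ω₁=-0.179, θ₂=0.011, ω₂=-0.101
apply F[20]=-0.235 → step 21: x=0.060, v=0.255, θ₁=0.002, ω₁=-0.166, θ₂=0.009, ω₂=-0.098
apply F[21]=-0.342 → step 22: x=0.065, v=0.250, θ₁=-0.001, ω₁=-0.152, θ₂=0.007, ω₂=-0.096
Max |angle| over trajectory = 0.060 rad = 3.4°.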